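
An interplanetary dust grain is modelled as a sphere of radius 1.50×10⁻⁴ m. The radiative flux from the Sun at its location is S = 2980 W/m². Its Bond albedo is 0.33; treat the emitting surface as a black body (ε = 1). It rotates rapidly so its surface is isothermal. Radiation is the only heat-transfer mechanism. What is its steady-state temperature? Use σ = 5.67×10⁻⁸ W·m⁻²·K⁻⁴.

T ≈ 306 K

At equilibrium, absorbed power = emitted power.
Absorbing cross-section = πr² = 7.069×10⁻⁸ m²; emitting surface = 4πr² = 2.827×10⁻⁷ m² (ratio 4).
(1−a)S·A_cross = εσ·A_surf·T⁴  ⇒  T⁴ = (1−a)S/(4σ).
T⁴ = 0.670·2980/(4·5.67×10⁻⁸) = 8.803×10⁹ K⁴.
T = (8.803×10⁹)^(1/4).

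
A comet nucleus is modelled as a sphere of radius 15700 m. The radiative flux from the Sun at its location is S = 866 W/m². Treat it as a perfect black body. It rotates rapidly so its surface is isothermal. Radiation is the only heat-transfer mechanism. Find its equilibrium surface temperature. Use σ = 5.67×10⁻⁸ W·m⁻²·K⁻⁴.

At equilibrium, absorbed power = emitted power.
Absorbing cross-section = πr² = 7.744×10⁸ m²; emitting surface = 4πr² = 3.097×10⁹ m² (ratio 4).
S·A_cross = εσ·A_surf·T⁴  ⇒  T⁴ = S/(4σ).
T⁴ = 1.00·866/(4·5.67×10⁻⁸) = 3.818×10⁹ K⁴.
T = (3.818×10⁹)^(1/4).

T ≈ 249 K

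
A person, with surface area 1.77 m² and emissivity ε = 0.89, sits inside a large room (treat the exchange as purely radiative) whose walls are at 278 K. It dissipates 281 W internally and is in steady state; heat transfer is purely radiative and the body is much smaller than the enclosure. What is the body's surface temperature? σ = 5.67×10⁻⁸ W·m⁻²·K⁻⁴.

For a small grey body in a large enclosure, net radiated power = εσA(T⁴ − T_w⁴).
Steady state: P = εσA(T⁴ − T_w⁴) with A = 1.77 m².
T⁴ = P/(εσA) + T_w⁴ = 281/(0.89·5.67×10⁻⁸·1.770) + (278)⁴
    = 3.146×10⁹ + 5.973×10⁹ = 9.119×10⁹ K⁴.

T ≈ 309 K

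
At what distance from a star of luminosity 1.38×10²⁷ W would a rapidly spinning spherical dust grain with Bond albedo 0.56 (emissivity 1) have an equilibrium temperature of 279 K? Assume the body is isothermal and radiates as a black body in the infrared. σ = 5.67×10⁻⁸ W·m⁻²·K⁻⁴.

d ≈ 1.88×10¹¹ m

For an isothermal black-emitting sphere, (1−a)S·πr² = σ·4πr²·T⁴ ⇒ S = 4σT⁴/(1−a).
S = 4·5.67×10⁻⁸·(279)⁴/0.440 = 3123 W/m².
Flux falls as S = L/(4πd²), so d = √(L/(4πS)) = √(1.38×10²⁷/(4π·3123)).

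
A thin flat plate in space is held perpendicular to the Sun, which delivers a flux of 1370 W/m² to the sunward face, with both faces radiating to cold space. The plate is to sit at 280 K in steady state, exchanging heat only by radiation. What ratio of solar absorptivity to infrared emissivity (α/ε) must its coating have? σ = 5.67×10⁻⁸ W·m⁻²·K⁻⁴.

Balance: αS·A = εσ·2A·T⁴ ⇒ α/ε = 2σT⁴/S.
α/ε = 2·5.67×10⁻⁸·(280)⁴/1370 = 2·5.67×10⁻⁸·6.147×10⁹/1370.

α/ε ≈ 0.509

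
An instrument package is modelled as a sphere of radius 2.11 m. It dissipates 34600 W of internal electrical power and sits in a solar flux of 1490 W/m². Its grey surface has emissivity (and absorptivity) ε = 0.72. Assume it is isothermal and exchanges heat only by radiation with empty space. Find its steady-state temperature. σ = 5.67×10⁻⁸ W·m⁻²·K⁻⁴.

T ≈ 384 K

At steady state, absorbed solar power + internal power = radiated power.
Absorbed: α·S·A_cross = 0.72·1490·13.99 = 15000 W (cross-section πr²).
Total input = 15000 + 34600 = 49600 W.
Radiated: εσ·A_surf·T⁴ with A_surf = 4πr² = 55.95 m².
T⁴ = 49600/(0.72·5.67×10⁻⁸·55.95) = 2.172×10¹⁰ K⁴.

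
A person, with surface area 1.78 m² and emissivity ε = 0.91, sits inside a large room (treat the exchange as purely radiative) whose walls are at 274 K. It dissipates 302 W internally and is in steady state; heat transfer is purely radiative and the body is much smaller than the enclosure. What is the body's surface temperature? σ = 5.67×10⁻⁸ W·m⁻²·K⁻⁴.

T ≈ 307 K

For a small grey body in a large enclosure, net radiated power = εσA(T⁴ − T_w⁴).
Steady state: P = εσA(T⁴ − T_w⁴) with A = 1.78 m².
T⁴ = P/(εσA) + T_w⁴ = 302/(0.91·5.67×10⁻⁸·1.780) + (274)⁴
    = 3.288×10⁹ + 5.636×10⁹ = 8.925×10⁹ K⁴.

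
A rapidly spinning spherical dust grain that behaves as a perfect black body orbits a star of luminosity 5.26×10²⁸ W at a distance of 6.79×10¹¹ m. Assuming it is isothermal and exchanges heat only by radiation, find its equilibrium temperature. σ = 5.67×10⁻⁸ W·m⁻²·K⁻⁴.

T ≈ 447 K

First find the stellar flux at distance d: S = L/(4πd²) = 5.26×10²⁸/(4π·(6.79×10¹¹)²) = 9079 W/m².
For an isothermal sphere, absorbed (1−a)S·πr² = emitted σ·4πr²·T⁴, so T⁴ = (1−a)S/(4σ).
T⁴ = 1.00·9079/(4·5.67×10⁻⁸) = 4.003×10¹⁰ K⁴.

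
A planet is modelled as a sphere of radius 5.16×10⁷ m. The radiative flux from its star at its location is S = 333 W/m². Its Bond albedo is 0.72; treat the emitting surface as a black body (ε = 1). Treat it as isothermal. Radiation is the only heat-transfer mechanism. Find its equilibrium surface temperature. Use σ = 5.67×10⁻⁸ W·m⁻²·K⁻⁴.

At equilibrium, absorbed power = emitted power.
Absorbing cross-section = πr² = 8.365×10¹⁵ m²; emitting surface = 4πr² = 3.346×10¹⁶ m² (ratio 4).
(1−a)S·A_cross = εσ·A_surf·T⁴  ⇒  T⁴ = (1−a)S/(4σ).
T⁴ = 0.280·333/(4·5.67×10⁻⁸) = 4.111×10⁸ K⁴.
T = (4.111×10⁸)^(1/4).

T ≈ 142 K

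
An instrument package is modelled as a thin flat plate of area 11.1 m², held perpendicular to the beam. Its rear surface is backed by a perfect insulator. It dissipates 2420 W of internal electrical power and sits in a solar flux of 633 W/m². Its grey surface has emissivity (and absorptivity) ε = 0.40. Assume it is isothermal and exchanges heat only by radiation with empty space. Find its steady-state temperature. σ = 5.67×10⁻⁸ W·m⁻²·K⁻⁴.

T ≈ 380 K

At steady state, absorbed solar power + internal power = radiated power.
Absorbed: α·S·A_cross = 0.40·633·11.10 = 2811 W (cross-section A).
Total input = 2811 + 2420 = 5231 W.
Radiated: εσ·A_surf·T⁴ with A_surf = A = 11.10 m².
T⁴ = 5231/(0.40·5.67×10⁻⁸·11.10) = 2.078×10¹⁰ K⁴.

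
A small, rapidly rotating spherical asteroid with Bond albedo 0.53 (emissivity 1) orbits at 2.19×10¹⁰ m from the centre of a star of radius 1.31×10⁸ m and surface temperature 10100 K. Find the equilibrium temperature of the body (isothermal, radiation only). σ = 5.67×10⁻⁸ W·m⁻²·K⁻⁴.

The star's surface emits σT_*⁴; at distance d the flux is S = σT_*⁴(R_*/d)².
S = 5.67×10⁻⁸·(10100)⁴·(1.31×10⁸/2.19×10¹⁰)² = 21110 W/m².
For an isothermal sphere T⁴ = (1−a)S/(4σ) = 4.375×10¹⁰ K⁴.

T ≈ 457 K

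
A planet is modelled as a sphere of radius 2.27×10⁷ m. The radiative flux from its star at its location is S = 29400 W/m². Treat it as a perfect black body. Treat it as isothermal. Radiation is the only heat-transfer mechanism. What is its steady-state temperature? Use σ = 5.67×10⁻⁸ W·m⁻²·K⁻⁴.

T ≈ 600 K

At equilibrium, absorbed power = emitted power.
Absorbing cross-section = πr² = 1.619×10¹⁵ m²; emitting surface = 4πr² = 6.475×10¹⁵ m² (ratio 4).
S·A_cross = εσ·A_surf·T⁴  ⇒  T⁴ = S/(4σ).
T⁴ = 1.00·29400/(4·5.67×10⁻⁸) = 1.296×10¹¹ K⁴.
T = (1.296×10¹¹)^(1/4).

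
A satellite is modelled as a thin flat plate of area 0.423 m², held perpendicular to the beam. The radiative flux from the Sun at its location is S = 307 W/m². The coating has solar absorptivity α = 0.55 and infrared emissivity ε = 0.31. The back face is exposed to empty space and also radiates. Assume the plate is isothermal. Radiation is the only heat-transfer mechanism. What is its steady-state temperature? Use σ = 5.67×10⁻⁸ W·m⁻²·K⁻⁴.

At equilibrium, absorbed power = emitted power.
Absorbing cross-section = A = 0.4230 m²; emitting surface = 2A = 0.8460 m² (ratio 2).
αS·A_cross = εσ·A_surf·T⁴  ⇒  T⁴ = αS/(ε·2σ).
T⁴ = 0.550·307/(0.31·2·5.67×10⁻⁸) = 4.803×10⁹ K⁴.
T = (4.803×10⁹)^(1/4).

T ≈ 263 K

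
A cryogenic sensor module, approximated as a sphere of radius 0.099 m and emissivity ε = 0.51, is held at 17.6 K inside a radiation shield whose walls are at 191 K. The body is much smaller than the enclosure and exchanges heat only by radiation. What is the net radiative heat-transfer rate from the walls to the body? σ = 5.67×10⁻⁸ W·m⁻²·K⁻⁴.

For a small grey body in a large enclosure: P_net = εσA(T_body⁴ − T_wall⁴).
A = 4πr² = 0.1232 m²; T_body⁴ − T_wall⁴ = 95950 − 1.331×10⁹ = -1.331×10⁹ K⁴.
|P_net| = 0.51·5.67×10⁻⁸·0.1232·1.331×10⁹.

P_net ≈ 4.74 W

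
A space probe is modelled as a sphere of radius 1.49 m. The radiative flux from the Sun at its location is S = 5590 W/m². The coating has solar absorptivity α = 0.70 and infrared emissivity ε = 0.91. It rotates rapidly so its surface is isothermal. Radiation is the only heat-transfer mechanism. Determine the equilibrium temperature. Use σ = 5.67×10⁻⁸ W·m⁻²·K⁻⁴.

T ≈ 371 K

At equilibrium, absorbed power = emitted power.
Absorbing cross-section = πr² = 6.975 m²; emitting surface = 4πr² = 27.90 m² (ratio 4).
αS·A_cross = εσ·A_surf·T⁴  ⇒  T⁴ = αS/(ε·4σ).
T⁴ = 0.700·5590/(0.91·4·5.67×10⁻⁸) = 1.896×10¹⁰ K⁴.
T = (1.896×10¹⁰)^(1/4).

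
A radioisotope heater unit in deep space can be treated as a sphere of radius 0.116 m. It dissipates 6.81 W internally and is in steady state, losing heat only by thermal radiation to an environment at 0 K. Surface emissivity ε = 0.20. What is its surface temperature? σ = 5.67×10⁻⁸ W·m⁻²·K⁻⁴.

T ≈ 244 K

Steady state: internal power = radiated power, P = εσA T⁴.
Radiating area A = 4πr² = 0.1691 m².
T⁴ = P/(εσA) = 6.81/(0.20·5.67×10⁻⁸·0.1691) = 3.551×10⁹ K⁴.
T = (3.551×10⁹)^(1/4).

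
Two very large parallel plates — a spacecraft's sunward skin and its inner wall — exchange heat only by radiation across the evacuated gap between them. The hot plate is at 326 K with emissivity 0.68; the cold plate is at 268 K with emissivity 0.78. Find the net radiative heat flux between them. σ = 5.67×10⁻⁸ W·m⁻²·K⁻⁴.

For two infinite grey parallel plates, q = σ(T₁⁴ − T₂⁴)/(1/ε₁ + 1/ε₂ − 1).
T₁⁴ − T₂⁴ = 1.129×10¹⁰ − 5.159×10⁹ = 6.136×10⁹ K⁴.
1/ε₁ + 1/ε₂ − 1 = 1.471 + 1.282 − 1 = 1.753.
q = 5.67×10⁻⁸ × 6.136×10⁹ / 1.753.

q ≈ 199 W/m²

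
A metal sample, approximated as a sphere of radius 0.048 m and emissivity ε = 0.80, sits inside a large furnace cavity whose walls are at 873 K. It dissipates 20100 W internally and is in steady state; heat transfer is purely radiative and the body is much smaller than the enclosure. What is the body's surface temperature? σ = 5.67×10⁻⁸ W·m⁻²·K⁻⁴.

T ≈ 2000 K

For a small grey body in a large enclosure, net radiated power = εσA(T⁴ − T_w⁴).
Steady state: P = εσA(T⁴ − T_w⁴) with A = 4πr² = 0.02895 m².
T⁴ = P/(εσA) + T_w⁴ = 20100/(0.80·5.67×10⁻⁸·0.02895) + (873)⁴
    = 1.530×10¹³ + 5.808×10¹¹ = 1.589×10¹³ K⁴.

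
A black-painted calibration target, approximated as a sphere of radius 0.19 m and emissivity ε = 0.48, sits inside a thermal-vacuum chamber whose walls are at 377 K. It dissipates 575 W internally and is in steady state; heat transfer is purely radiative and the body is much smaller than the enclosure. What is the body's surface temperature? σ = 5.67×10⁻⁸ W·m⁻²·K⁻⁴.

T ≈ 508 K

For a small grey body in a large enclosure, net radiated power = εσA(T⁴ − T_w⁴).
Steady state: P = εσA(T⁴ − T_w⁴) with A = 4πr² = 0.4536 m².
T⁴ = P/(εσA) + T_w⁴ = 575/(0.48·5.67×10⁻⁸·0.4536) + (377)⁴
    = 4.657×10¹⁰ + 2.020×10¹⁰ = 6.677×10¹⁰ K⁴.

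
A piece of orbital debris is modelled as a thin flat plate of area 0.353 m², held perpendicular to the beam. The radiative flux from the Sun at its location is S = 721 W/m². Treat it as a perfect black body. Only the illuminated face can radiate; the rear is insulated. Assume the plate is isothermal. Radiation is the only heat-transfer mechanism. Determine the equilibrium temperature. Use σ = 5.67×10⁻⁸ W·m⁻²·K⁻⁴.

At equilibrium, absorbed power = emitted power.
Absorbing cross-section = A = 0.3530 m²; emitting surface = A = 0.3530 m² (ratio 1).
S·A_cross = εσ·A_surf·T⁴  ⇒  T⁴ = S/(1σ).
T⁴ = 1.00·721/(1·5.67×10⁻⁸) = 1.272×10¹⁰ K⁴.
T = (1.272×10¹⁰)^(1/4).

T ≈ 336 K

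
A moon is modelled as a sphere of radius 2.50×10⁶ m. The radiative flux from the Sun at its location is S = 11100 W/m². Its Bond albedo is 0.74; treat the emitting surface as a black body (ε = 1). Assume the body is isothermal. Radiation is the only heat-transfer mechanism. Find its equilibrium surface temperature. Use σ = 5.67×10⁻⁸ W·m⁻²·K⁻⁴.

T ≈ 336 K

At equilibrium, absorbed power = emitted power.
Absorbing cross-section = πr² = 1.963×10¹³ m²; emitting surface = 4πr² = 7.854×10¹³ m² (ratio 4).
(1−a)S·A_cross = εσ·A_surf·T⁴  ⇒  T⁴ = (1−a)S/(4σ).
T⁴ = 0.260·11100/(4·5.67×10⁻⁸) = 1.272×10¹⁰ K⁴.
T = (1.272×10¹⁰)^(1/4).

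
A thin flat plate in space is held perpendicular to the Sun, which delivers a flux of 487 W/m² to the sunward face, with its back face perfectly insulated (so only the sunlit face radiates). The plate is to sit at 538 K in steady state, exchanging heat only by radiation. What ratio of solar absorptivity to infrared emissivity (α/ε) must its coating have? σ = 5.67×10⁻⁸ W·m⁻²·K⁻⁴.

Balance: αS·A = εσ·1A·T⁴ ⇒ α/ε = σT⁴/S.
α/ε = 5.67×10⁻⁸·(538)⁴/487 = 5.67×10⁻⁸·8.378×10¹⁰/487.

α/ε ≈ 9.75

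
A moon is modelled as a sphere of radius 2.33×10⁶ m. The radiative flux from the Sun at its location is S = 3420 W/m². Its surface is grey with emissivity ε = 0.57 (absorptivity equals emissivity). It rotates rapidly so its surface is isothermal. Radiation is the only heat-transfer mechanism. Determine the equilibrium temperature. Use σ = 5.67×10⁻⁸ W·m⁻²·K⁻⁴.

At equilibrium, absorbed power = emitted power.
Absorbing cross-section = πr² = 1.706×10¹³ m²; emitting surface = 4πr² = 6.822×10¹³ m² (ratio 4).
εS·A_cross = εσ·A_surf·T⁴  ⇒  T⁴ = S/(4σ)   (ε cancels).
T⁴ = 3420/(4·5.67×10⁻⁸) = 1.508×10¹⁰ K⁴.
T = (1.508×10¹⁰)^(1/4).

T ≈ 350 K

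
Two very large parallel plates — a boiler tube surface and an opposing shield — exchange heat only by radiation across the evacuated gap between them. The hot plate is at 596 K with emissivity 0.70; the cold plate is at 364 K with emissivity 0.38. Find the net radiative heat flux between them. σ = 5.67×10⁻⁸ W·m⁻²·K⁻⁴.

For two infinite grey parallel plates, q = σ(T₁⁴ − T₂⁴)/(1/ε₁ + 1/ε₂ − 1).
T₁⁴ − T₂⁴ = 1.262×10¹¹ − 1.756×10¹⁰ = 1.086×10¹¹ K⁴.
1/ε₁ + 1/ε₂ − 1 = 1.429 + 2.632 − 1 = 3.060.
q = 5.67×10⁻⁸ × 1.086×10¹¹ / 3.060.

q ≈ 2010 W/m²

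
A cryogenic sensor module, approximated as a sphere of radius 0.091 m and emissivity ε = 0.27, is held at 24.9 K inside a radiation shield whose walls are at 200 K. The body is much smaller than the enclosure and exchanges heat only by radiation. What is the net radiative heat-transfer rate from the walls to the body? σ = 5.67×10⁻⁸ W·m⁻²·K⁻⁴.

P_net ≈ 2.55 W

For a small grey body in a large enclosure: P_net = εσA(T_body⁴ − T_wall⁴).
A = 4πr² = 0.1041 m²; T_body⁴ − T_wall⁴ = 3.844×10⁵ − 1.600×10⁹ = -1.600×10⁹ K⁴.
|P_net| = 0.27·5.67×10⁻⁸·0.1041·1.600×10⁹.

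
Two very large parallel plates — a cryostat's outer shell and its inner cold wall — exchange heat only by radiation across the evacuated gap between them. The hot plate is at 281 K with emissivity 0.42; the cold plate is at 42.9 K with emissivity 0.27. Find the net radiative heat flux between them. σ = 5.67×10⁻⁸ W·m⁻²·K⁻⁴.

For two infinite grey parallel plates, q = σ(T₁⁴ − T₂⁴)/(1/ε₁ + 1/ε₂ − 1).
T₁⁴ − T₂⁴ = 6.235×10⁹ − 3.387×10⁶ = 6.231×10⁹ K⁴.
1/ε₁ + 1/ε₂ − 1 = 2.381 + 3.704 − 1 = 5.085.
q = 5.67×10⁻⁸ × 6.231×10⁹ / 5.085.

q ≈ 69.5 W/m²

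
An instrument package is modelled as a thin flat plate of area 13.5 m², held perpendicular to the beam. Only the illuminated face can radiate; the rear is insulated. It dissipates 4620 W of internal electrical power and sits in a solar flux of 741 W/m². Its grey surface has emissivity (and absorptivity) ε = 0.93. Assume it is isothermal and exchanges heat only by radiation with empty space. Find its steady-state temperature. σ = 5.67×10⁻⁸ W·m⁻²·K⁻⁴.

T ≈ 374 K

At steady state, absorbed solar power + internal power = radiated power.
Absorbed: α·S·A_cross = 0.93·741·13.50 = 9303 W (cross-section A).
Total input = 9303 + 4620 = 13920 W.
Radiated: εσ·A_surf·T⁴ with A_surf = A = 13.50 m².
T⁴ = 13920/(0.93·5.67×10⁻⁸·13.50) = 1.956×10¹⁰ K⁴.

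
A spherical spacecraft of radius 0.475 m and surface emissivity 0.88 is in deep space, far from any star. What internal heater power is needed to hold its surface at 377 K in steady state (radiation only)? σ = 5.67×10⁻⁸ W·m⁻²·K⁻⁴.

P ≈ 2860 W

P = εσ·4πr²·T⁴.
4πr² = 2.835 m²; T⁴ = 2.020×10¹⁰ K⁴.
P = 0.88·5.67×10⁻⁸·2.835·2.020×10¹⁰.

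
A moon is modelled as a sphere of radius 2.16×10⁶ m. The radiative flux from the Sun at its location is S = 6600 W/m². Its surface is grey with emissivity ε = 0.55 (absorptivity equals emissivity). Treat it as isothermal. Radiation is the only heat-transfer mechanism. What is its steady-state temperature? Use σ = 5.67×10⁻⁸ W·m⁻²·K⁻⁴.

T ≈ 413 K

At equilibrium, absorbed power = emitted power.
Absorbing cross-section = πr² = 1.466×10¹³ m²; emitting surface = 4πr² = 5.863×10¹³ m² (ratio 4).
εS·A_cross = εσ·A_surf·T⁴  ⇒  T⁴ = S/(4σ)   (ε cancels).
T⁴ = 6600/(4·5.67×10⁻⁸) = 2.910×10¹⁰ K⁴.
T = (2.910×10¹⁰)^(1/4).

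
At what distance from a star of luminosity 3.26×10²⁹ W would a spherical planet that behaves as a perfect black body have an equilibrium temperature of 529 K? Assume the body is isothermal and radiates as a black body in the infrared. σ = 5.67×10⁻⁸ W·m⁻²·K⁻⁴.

For an isothermal black-emitting sphere, (1−a)S·πr² = σ·4πr²·T⁴ ⇒ S = 4σT⁴/(1−a).
S = 4·5.67×10⁻⁸·(529)⁴/1.00 = 17760 W/m².
Flux falls as S = L/(4πd²), so d = √(L/(4πS)) = √(3.26×10²⁹/(4π·17760)).

d ≈ 1.21×10¹² m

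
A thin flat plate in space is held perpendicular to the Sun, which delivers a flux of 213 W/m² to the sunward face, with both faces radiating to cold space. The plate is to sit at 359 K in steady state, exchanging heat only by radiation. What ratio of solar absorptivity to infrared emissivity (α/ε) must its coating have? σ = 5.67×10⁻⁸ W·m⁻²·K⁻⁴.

Balance: αS·A = εσ·2A·T⁴ ⇒ α/ε = 2σT⁴/S.
α/ε = 2·5.67×10⁻⁸·(359)⁴/213 = 2·5.67×10⁻⁸·1.661×10¹⁰/213.

α/ε ≈ 8.84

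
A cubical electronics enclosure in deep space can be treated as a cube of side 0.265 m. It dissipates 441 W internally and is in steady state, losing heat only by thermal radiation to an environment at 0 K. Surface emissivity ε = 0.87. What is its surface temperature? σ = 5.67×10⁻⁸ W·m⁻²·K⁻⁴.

T ≈ 382 K

Steady state: internal power = radiated power, P = εσA T⁴.
Radiating area A = 6L² = 0.4214 m².
T⁴ = P/(εσA) = 441/(0.87·5.67×10⁻⁸·0.4214) = 2.122×10¹⁰ K⁴.
T = (2.122×10¹⁰)^(1/4).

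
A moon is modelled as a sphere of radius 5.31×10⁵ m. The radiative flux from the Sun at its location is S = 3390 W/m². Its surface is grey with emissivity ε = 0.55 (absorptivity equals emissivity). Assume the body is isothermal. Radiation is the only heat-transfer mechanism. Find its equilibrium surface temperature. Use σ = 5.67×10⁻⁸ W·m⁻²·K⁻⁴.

T ≈ 350 K

At equilibrium, absorbed power = emitted power.
Absorbing cross-section = πr² = 8.858×10¹¹ m²; emitting surface = 4πr² = 3.543×10¹² m² (ratio 4).
εS·A_cross = εσ·A_surf·T⁴  ⇒  T⁴ = S/(4σ)   (ε cancels).
T⁴ = 3390/(4·5.67×10⁻⁸) = 1.495×10¹⁰ K⁴.
T = (1.495×10¹⁰)^(1/4).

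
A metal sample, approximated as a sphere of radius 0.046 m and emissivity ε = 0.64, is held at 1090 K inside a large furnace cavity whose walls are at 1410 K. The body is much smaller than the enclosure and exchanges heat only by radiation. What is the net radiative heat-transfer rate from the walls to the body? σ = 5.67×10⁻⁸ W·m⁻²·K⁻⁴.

P_net ≈ 2450 W

For a small grey body in a large enclosure: P_net = εσA(T_body⁴ − T_wall⁴).
A = 4πr² = 0.02659 m²; T_body⁴ − T_wall⁴ = 1.412×10¹² − 3.953×10¹² = -2.541×10¹² K⁴.
|P_net| = 0.64·5.67×10⁻⁸·0.02659·2.541×10¹².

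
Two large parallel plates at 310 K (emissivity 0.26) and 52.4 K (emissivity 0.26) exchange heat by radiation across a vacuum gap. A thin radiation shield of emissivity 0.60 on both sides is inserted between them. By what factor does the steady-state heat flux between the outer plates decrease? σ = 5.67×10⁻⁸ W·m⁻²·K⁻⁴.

factor ≈ 1.35

Without shield: q₀ = σΔ(T⁴)/(1/ε₁+1/ε₂−1) with denominator 6.692.
With shield the two gaps are in series; the resistances add: (1/ε₁+1/ε_s−1)+(1/ε_s+1/ε₂−1) = 4.513+4.513 = 9.026.
Heat-flux ratio q₀/q = 9.026/6.692.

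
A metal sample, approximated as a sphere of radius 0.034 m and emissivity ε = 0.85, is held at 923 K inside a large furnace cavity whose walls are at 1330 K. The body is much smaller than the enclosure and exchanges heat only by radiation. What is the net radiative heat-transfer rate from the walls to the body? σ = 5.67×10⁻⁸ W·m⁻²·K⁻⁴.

P_net ≈ 1680 W

For a small grey body in a large enclosure: P_net = εσA(T_body⁴ − T_wall⁴).
A = 4πr² = 0.01453 m²; T_body⁴ − T_wall⁴ = 7.258×10¹¹ − 3.129×10¹² = -2.403×10¹² K⁴.
|P_net| = 0.85·5.67×10⁻⁸·0.01453·2.403×10¹².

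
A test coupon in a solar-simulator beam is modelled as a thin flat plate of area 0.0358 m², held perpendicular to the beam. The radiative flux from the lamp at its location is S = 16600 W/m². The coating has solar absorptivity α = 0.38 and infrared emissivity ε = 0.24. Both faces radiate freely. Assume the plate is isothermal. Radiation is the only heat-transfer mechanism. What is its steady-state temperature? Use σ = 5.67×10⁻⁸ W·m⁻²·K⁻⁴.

T ≈ 694 K

At equilibrium, absorbed power = emitted power.
Absorbing cross-section = A = 0.03580 m²; emitting surface = 2A = 0.07160 m² (ratio 2).
αS·A_cross = εσ·A_surf·T⁴  ⇒  T⁴ = αS/(ε·2σ).
T⁴ = 0.380·16600/(0.24·2·5.67×10⁻⁸) = 2.318×10¹¹ K⁴.
T = (2.318×10¹¹)^(1/4).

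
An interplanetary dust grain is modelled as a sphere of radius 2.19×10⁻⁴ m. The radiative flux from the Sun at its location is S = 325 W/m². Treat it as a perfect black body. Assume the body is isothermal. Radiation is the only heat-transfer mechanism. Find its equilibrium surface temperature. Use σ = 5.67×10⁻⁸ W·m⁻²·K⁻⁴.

At equilibrium, absorbed power = emitted power.
Absorbing cross-section = πr² = 1.507×10⁻⁷ m²; emitting surface = 4πr² = 6.027×10⁻⁷ m² (ratio 4).
S·A_cross = εσ·A_surf·T⁴  ⇒  T⁴ = S/(4σ).
T⁴ = 1.00·325/(4·5.67×10⁻⁸) = 1.433×10⁹ K⁴.
T = (1.433×10⁹)^(1/4).

T ≈ 195 K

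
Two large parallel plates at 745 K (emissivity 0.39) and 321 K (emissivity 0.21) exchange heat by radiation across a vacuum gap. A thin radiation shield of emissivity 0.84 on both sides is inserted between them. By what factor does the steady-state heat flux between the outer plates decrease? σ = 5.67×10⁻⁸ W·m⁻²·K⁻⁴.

factor ≈ 1.22

Without shield: q₀ = σΔ(T⁴)/(1/ε₁+1/ε₂−1) with denominator 6.326.
With shield the two gaps are in series; the resistances add: (1/ε₁+1/ε_s−1)+(1/ε_s+1/ε₂−1) = 2.755+4.952 = 7.707.
Heat-flux ratio q₀/q = 7.707/6.326.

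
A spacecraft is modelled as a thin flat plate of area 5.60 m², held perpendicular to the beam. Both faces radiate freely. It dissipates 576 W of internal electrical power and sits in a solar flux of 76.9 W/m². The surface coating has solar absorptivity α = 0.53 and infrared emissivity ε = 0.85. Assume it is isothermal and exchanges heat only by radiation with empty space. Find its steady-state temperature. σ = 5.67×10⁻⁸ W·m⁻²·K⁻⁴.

T ≈ 196 K

At steady state, absorbed solar power + internal power = radiated power.
Absorbed: α·S·A_cross = 0.53·76.9·5.600 = 228.2 W (cross-section A).
Total input = 228.2 + 576 = 804.2 W.
Radiated: εσ·A_surf·T⁴ with A_surf = 2A = 11.20 m².
T⁴ = 804.2/(0.85·5.67×10⁻⁸·11.20) = 1.490×10⁹ K⁴.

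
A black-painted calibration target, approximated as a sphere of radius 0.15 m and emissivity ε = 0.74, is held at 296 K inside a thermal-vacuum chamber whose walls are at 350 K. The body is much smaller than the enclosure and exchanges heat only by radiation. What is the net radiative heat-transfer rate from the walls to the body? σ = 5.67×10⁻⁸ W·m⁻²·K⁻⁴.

For a small grey body in a large enclosure: P_net = εσA(T_body⁴ − T_wall⁴).
A = 4πr² = 0.2827 m²; T_body⁴ − T_wall⁴ = 7.677×10⁹ − 1.501×10¹⁰ = -7.330×10⁹ K⁴.
|P_net| = 0.74·5.67×10⁻⁸·0.2827·7.330×10⁹.

P_net ≈ 87.0 W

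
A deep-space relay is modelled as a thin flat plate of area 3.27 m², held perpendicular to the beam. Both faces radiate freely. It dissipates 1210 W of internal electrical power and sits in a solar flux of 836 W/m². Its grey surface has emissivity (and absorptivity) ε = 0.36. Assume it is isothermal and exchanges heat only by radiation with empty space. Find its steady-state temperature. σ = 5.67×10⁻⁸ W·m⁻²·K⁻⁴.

At steady state, absorbed solar power + internal power = radiated power.
Absorbed: α·S·A_cross = 0.36·836·3.270 = 984.1 W (cross-section A).
Total input = 984.1 + 1210 = 2194 W.
Radiated: εσ·A_surf·T⁴ with A_surf = 2A = 6.540 m².
T⁴ = 2194/(0.36·5.67×10⁻⁸·6.540) = 1.644×10¹⁰ K⁴.

T ≈ 358 K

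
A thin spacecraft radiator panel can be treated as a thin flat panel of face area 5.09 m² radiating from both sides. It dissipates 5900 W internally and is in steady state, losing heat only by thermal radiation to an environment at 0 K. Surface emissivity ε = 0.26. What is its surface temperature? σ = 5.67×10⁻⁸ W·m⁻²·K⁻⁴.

Steady state: internal power = radiated power, P = εσA T⁴.
Radiating area A = 2·5.09 = 10.18 m².
T⁴ = P/(εσA) = 5900/(0.26·5.67×10⁻⁸·10.18) = 3.931×10¹⁰ K⁴.
T = (3.931×10¹⁰)^(1/4).

T ≈ 445 K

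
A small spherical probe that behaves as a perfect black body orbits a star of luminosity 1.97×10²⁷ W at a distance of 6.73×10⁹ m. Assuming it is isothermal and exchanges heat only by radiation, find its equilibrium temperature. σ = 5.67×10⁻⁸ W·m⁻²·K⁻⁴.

T ≈ 1980 K

First find the stellar flux at distance d: S = L/(4πd²) = 1.97×10²⁷/(4π·(6.73×10⁹)²) = 3.461×10⁶ W/m².
For an isothermal sphere, absorbed (1−a)S·πr² = emitted σ·4πr²·T⁴, so T⁴ = (1−a)S/(4σ).
T⁴ = 1.00·3.461×10⁶/(4·5.67×10⁻⁸) = 1.526×10¹³ K⁴.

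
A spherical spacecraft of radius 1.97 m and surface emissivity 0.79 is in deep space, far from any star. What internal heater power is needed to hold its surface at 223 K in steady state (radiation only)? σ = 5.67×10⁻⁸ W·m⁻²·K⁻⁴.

P = εσ·4πr²·T⁴.
4πr² = 48.77 m²; T⁴ = 2.473×10⁹ K⁴.
P = 0.79·5.67×10⁻⁸·48.77·2.473×10⁹.

P ≈ 5400 W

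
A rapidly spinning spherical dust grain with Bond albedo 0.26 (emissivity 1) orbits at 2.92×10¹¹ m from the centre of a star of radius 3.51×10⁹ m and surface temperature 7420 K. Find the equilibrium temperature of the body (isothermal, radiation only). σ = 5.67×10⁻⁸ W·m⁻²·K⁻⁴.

T ≈ 534 K

The star's surface emits σT_*⁴; at distance d the flux is S = σT_*⁴(R_*/d)².
S = 5.67×10⁻⁸·(7420)⁴·(3.51×10⁹/2.92×10¹¹)² = 24830 W/m².
For an isothermal sphere T⁴ = (1−a)S/(4σ) = 8.103×10¹⁰ K⁴.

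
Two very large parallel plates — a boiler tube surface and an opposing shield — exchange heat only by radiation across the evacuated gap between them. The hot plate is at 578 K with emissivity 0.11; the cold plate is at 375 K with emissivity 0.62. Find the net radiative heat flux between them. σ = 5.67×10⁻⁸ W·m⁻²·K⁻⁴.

q ≈ 537 W/m²

For two infinite grey parallel plates, q = σ(T₁⁴ − T₂⁴)/(1/ε₁ + 1/ε₂ − 1).
T₁⁴ − T₂⁴ = 1.116×10¹¹ − 1.978×10¹⁰ = 9.184×10¹⁰ K⁴.
1/ε₁ + 1/ε₂ − 1 = 9.091 + 1.613 − 1 = 9.704.
q = 5.67×10⁻⁸ × 9.184×10¹⁰ / 9.704.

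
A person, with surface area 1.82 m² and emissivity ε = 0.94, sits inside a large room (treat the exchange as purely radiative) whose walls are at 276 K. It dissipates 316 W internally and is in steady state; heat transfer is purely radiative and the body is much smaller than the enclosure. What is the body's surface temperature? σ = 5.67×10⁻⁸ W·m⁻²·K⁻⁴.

For a small grey body in a large enclosure, net radiated power = εσA(T⁴ − T_w⁴).
Steady state: P = εσA(T⁴ − T_w⁴) with A = 1.82 m².
T⁴ = P/(εσA) + T_w⁴ = 316/(0.94·5.67×10⁻⁸·1.820) + (276)⁴
    = 3.258×10⁹ + 5.803×10⁹ = 9.060×10⁹ K⁴.

T ≈ 309 K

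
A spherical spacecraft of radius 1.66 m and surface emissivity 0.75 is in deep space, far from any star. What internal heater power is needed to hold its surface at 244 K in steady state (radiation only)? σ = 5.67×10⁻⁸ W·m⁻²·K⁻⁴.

P = εσ·4πr²·T⁴.
4πr² = 34.63 m²; T⁴ = 3.545×10⁹ K⁴.
P = 0.75·5.67×10⁻⁸·34.63·3.545×10⁹.

P ≈ 5220 W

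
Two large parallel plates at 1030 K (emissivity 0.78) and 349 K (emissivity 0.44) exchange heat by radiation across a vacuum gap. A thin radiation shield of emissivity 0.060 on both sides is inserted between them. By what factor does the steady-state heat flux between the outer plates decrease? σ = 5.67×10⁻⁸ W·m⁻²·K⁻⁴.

Without shield: q₀ = σΔ(T⁴)/(1/ε₁+1/ε₂−1) with denominator 2.555.
With shield the two gaps are in series; the resistances add: (1/ε₁+1/ε_s−1)+(1/ε_s+1/ε₂−1) = 16.95+17.94 = 34.89.
Heat-flux ratio q₀/q = 34.89/2.555.

factor ≈ 13.7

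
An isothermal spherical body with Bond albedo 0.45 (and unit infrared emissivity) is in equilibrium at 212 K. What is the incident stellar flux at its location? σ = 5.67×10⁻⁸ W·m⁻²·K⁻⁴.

S ≈ 833 W/m²

(1−a)S·πr² = σ·4πr²·T⁴ ⇒ S = 4σT⁴/(1−a).
S = 4·5.67×10⁻⁸·2.020×10⁹/0.550.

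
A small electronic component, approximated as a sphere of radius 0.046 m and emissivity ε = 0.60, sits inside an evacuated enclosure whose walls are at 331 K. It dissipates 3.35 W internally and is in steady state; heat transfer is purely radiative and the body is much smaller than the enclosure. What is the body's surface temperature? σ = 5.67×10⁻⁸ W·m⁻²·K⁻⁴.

T ≈ 354 K

For a small grey body in a large enclosure, net radiated power = εσA(T⁴ − T_w⁴).
Steady state: P = εσA(T⁴ − T_w⁴) with A = 4πr² = 0.02659 m².
T⁴ = P/(εσA) + T_w⁴ = 3.35/(0.60·5.67×10⁻⁸·0.02659) + (331)⁴
    = 3.703×10⁹ + 1.200×10¹⁰ = 1.571×10¹⁰ K⁴.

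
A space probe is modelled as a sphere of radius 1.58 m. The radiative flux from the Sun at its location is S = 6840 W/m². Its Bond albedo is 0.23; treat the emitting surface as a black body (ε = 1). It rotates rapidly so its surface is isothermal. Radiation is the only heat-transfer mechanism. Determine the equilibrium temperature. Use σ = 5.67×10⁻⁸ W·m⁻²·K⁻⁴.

At equilibrium, absorbed power = emitted power.
Absorbing cross-section = πr² = 7.843 m²; emitting surface = 4πr² = 31.37 m² (ratio 4).
(1−a)S·A_cross = εσ·A_surf·T⁴  ⇒  T⁴ = (1−a)S/(4σ).
T⁴ = 0.770·6840/(4·5.67×10⁻⁸) = 2.322×10¹⁰ K⁴.
T = (2.322×10¹⁰)^(1/4).

T ≈ 390 K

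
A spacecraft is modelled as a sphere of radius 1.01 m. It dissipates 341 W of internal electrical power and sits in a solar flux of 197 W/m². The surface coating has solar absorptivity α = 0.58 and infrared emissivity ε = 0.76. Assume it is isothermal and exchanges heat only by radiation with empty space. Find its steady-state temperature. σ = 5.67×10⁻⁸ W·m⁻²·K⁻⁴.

T ≈ 189 K

At steady state, absorbed solar power + internal power = radiated power.
Absorbed: α·S·A_cross = 0.58·197·3.205 = 366.2 W (cross-section πr²).
Total input = 366.2 + 341 = 707.2 W.
Radiated: εσ·A_surf·T⁴ with A_surf = 4πr² = 12.82 m².
T⁴ = 707.2/(0.76·5.67×10⁻⁸·12.82) = 1.280×10⁹ K⁴.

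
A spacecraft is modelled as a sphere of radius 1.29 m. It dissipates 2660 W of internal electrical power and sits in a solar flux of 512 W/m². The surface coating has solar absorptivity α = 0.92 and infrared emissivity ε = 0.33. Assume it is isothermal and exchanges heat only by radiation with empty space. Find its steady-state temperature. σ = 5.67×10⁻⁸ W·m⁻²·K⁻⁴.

T ≈ 338 K

At steady state, absorbed solar power + internal power = radiated power.
Absorbed: α·S·A_cross = 0.92·512·5.228 = 2463 W (cross-section πr²).
Total input = 2463 + 2660 = 5123 W.
Radiated: εσ·A_surf·T⁴ with A_surf = 4πr² = 20.91 m².
T⁴ = 5123/(0.33·5.67×10⁻⁸·20.91) = 1.309×10¹⁰ K⁴.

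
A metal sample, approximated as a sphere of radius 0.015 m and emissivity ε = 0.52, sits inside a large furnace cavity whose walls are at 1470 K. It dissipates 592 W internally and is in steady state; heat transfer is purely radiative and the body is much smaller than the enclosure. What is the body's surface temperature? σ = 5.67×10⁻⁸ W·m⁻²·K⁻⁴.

T ≈ 1850 K

For a small grey body in a large enclosure, net radiated power = εσA(T⁴ − T_w⁴).
Steady state: P = εσA(T⁴ − T_w⁴) with A = 4πr² = 0.002827 m².
T⁴ = P/(εσA) + T_w⁴ = 592/(0.52·5.67×10⁻⁸·0.002827) + (1470)⁴
    = 7.101×10¹² + 4.669×10¹² = 1.177×10¹³ K⁴.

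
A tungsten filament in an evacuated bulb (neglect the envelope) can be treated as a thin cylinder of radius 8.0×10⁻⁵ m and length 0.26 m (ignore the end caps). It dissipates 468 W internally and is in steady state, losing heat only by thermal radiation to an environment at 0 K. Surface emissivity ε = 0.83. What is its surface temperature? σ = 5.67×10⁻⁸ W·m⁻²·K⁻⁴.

T ≈ 2950 K

Steady state: internal power = radiated power, P = εσA T⁴.
Radiating area A = 2πrL = 1.307×10⁻⁴ m².
T⁴ = P/(εσA) = 468/(0.83·5.67×10⁻⁸·1.307×10⁻⁴) = 7.609×10¹³ K⁴.
T = (7.609×10¹³)^(1/4).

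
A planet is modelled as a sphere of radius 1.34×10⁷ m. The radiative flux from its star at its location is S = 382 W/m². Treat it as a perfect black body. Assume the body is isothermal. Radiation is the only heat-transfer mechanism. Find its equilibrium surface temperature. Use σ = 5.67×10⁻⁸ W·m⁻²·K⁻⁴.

T ≈ 203 K

At equilibrium, absorbed power = emitted power.
Absorbing cross-section = πr² = 5.641×10¹⁴ m²; emitting surface = 4πr² = 2.256×10¹⁵ m² (ratio 4).
S·A_cross = εσ·A_surf·T⁴  ⇒  T⁴ = S/(4σ).
T⁴ = 1.00·382/(4·5.67×10⁻⁸) = 1.684×10⁹ K⁴.
T = (1.684×10⁹)^(1/4).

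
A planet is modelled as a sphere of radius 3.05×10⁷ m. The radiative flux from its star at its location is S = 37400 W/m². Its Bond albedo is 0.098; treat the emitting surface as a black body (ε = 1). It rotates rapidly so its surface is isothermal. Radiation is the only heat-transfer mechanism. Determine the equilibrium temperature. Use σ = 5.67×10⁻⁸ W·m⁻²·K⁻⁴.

At equilibrium, absorbed power = emitted power.
Absorbing cross-section = πr² = 2.922×10¹⁵ m²; emitting surface = 4πr² = 1.169×10¹⁶ m² (ratio 4).
(1−a)S·A_cross = εσ·A_surf·T⁴  ⇒  T⁴ = (1−a)S/(4σ).
T⁴ = 0.902·37400/(4·5.67×10⁻⁸) = 1.487×10¹¹ K⁴.
T = (1.487×10¹¹)^(1/4).

T ≈ 621 K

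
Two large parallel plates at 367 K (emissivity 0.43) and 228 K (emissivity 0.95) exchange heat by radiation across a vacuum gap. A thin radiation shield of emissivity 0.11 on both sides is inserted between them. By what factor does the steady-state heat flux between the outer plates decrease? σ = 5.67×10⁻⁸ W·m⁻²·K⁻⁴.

factor ≈ 8.22

Without shield: q₀ = σΔ(T⁴)/(1/ε₁+1/ε₂−1) with denominator 2.378.
With shield the two gaps are in series; the resistances add: (1/ε₁+1/ε_s−1)+(1/ε_s+1/ε₂−1) = 10.42+9.144 = 19.56.
Heat-flux ratio q₀/q = 19.56/2.378.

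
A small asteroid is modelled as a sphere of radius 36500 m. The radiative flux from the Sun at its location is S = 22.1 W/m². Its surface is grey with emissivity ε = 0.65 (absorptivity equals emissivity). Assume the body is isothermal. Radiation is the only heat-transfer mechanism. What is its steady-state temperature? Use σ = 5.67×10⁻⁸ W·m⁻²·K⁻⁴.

T ≈ 99.4 K

At equilibrium, absorbed power = emitted power.
Absorbing cross-section = πr² = 4.185×10⁹ m²; emitting surface = 4πr² = 1.674×10¹⁰ m² (ratio 4).
εS·A_cross = εσ·A_surf·T⁴  ⇒  T⁴ = S/(4σ)   (ε cancels).
T⁴ = 22.1/(4·5.67×10⁻⁸) = 9.744×10⁷ K⁴.
T = (9.744×10⁷)^(1/4).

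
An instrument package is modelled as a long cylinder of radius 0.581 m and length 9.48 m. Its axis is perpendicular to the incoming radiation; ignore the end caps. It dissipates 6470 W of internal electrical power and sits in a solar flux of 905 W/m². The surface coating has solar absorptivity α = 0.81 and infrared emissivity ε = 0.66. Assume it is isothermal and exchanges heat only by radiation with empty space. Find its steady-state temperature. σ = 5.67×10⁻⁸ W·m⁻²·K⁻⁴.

T ≈ 326 K

At steady state, absorbed solar power + internal power = radiated power.
Absorbed: α·S·A_cross = 0.81·905·11.02 = 8075 W (cross-section 2rL).
Total input = 8075 + 6470 = 14550 W.
Radiated: εσ·A_surf·T⁴ with A_surf = 2πrL = 34.61 m².
T⁴ = 14550/(0.66·5.67×10⁻⁸·34.61) = 1.123×10¹⁰ K⁴.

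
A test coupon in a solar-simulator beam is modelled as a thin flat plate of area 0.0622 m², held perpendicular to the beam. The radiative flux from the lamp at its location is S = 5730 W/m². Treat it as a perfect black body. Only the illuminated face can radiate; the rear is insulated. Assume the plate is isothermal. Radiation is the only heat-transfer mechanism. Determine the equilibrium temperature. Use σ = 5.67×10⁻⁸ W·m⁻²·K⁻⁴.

T ≈ 564 K

At equilibrium, absorbed power = emitted power.
Absorbing cross-section = A = 0.06220 m²; emitting surface = A = 0.06220 m² (ratio 1).
S·A_cross = εσ·A_surf·T⁴  ⇒  T⁴ = S/(1σ).
T⁴ = 1.00·5730/(1·5.67×10⁻⁸) = 1.011×10¹¹ K⁴.
T = (1.011×10¹¹)^(1/4).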